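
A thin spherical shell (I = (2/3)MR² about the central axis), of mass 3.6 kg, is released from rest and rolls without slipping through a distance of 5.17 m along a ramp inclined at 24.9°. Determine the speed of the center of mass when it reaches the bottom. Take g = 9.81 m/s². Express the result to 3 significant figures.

Here I = (2/3)MR², so the shape factor k = I/(MR²) = 2/3.
Rolling without slipping gives ω = v/R, so the total kinetic energy is ½Mv² + ½Iω² = ½(1+k)Mv² = (5/6)Mv².
The vertical drop is h = L sinθ = 5.17 × sin24.9° = 2.177 m.
Energy conservation: Mgh = (5/6)Mv², so v = √(2gh/(1+k)) = √(2 × 9.81 × 2.177 / 1.667) ≈ 5.06 m/s.

v ≈ 5.06 m/s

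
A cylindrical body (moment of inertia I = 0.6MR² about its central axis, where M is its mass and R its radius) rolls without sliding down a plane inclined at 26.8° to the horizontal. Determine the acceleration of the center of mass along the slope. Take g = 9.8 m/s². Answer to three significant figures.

a ≈ 2.76 m/s²

For this body I = 0.6MR², i.e. k = I/(MR²) = 0.6.
Newton's second law down the slope: Mg sinθ − f = Ma. The torque equation fR = Iα (with α = a/R) gives f = kMa.
Eliminating f: Mg sinθ = (1+k)Ma, so a = g sinθ/(1+k) = 9.8 × sin26.8° / 1.6 ≈ 2.76 m/s².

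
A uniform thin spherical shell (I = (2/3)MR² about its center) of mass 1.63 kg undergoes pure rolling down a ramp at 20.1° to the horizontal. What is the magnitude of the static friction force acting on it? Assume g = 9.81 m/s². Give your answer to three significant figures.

The moment of inertia is (2/3)MR², giving k ≡ I/(MR²) = 2/3.
Translational: Mg sinθ − f = Ma. Rotational about the CM: fR = Iα = kMRa, so f = kMa.
Combining, a = g sinθ/(1+k) and f = kMa = kMg sinθ/(1+k).
f = (2/3) × 1.63 × 9.81 × sin20.1° / 1.667 ≈ 2.20 N.

f ≈ 2.20 N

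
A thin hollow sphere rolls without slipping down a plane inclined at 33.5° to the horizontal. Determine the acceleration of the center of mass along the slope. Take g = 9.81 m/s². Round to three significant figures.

a ≈ 3.25 m/s²

For this body I = (2/3)MR², i.e. k = I/(MR²) = 2/3.
Translational: Mg sinθ − f = Ma. Rotational about the CM: fR = Iα = kMRa, so f = kMa.
Eliminating f: Mg sinθ = (1+k)Ma, so a = g sinθ/(1+k) = 9.81 × sin33.5° / 1.667 ≈ 3.25 m/s².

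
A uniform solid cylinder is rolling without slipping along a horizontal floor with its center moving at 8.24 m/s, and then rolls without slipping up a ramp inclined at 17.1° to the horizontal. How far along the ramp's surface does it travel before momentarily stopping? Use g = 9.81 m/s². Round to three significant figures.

d ≈ 17.7 m

Here I = (1/2)MR², so the shape factor k = I/(MR²) = 0.5.
Rolling without slipping gives ω = v/R, so the total kinetic energy is ½Mv² + ½Iω² = ½(1+k)Mv² = (3/4)Mv².
Setting this equal to Mgh gives the vertical rise h = (1+k)v₀²/(2g) = 1.5×8.24²/(2×9.81) = 5.191 m.
The distance along the slope is d = h/sinθ = 5.191/sin17.1° ≈ 17.7 m.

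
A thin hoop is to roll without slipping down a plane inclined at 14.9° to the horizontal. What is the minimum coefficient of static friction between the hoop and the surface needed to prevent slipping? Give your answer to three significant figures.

For this body I = MR², i.e. k = I/(MR²) = 1.
Translational: Mg sinθ − f = Ma. Rotational about the CM: fR = Iα = kMRa, so f = kMa.
These give a = g sinθ/(1+k) and the required friction f = kMg sinθ/(1+k).
The normal force is N = Mg cosθ, so μ_min = f/N = k tanθ/(1+k).
μ_min = 1 × tan14.9° / 2 ≈ 0.133.

μ_min ≈ 0.133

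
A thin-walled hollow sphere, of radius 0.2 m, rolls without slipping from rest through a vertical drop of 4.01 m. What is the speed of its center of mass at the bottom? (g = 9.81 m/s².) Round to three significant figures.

With I = (2/3)MR², the ratio k = I/(MR²) is 2/3.
Since it rolls without slipping, ω = v/R and KE = ½Mv² + ½Iω² = ½(1+k)Mv² = (5/6)Mv².
Energy conservation: Mgh = (5/6)Mv², so v = √(2gh/(1+k)) = √(2 × 9.81 × 4.01 / 1.667) ≈ 6.87 m/s.

v ≈ 6.87 m/s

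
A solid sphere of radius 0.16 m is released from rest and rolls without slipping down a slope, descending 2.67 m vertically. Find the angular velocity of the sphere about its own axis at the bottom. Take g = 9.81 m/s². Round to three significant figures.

ω ≈ 38.2 rad/s

The moment of inertia is (2/5)MR², giving k ≡ I/(MR²) = 0.4.
Rolling without slipping gives ω = v/R, so the total kinetic energy is ½Mv² + ½Iω² = ½(1+k)Mv² = (7/10)Mv².
Energy conservation Mgh = ½(1+k)Mv² gives v = √(2gh/(1+k)) = √(2 × 9.81 × 2.67 / 1.4) = 6.117 m/s.
Then ω = v/R = 6.117 / 0.16 ≈ 38.2 rad/s.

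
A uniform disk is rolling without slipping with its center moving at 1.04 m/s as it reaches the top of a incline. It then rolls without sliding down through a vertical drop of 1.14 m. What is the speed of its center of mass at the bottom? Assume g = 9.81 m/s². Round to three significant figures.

For this body I = (1/2)MR², i.e. k = I/(MR²) = 0.5.
Pure rolling means v = ωR; then KE = ½Mv² + ½I(v/R)² = ½(1+k)Mv² = (3/4)Mv².
Energy conservation: (3/4)Mv₀² + Mgh = (3/4)Mv², so v² = v₀² + 2gh/(1+k).
v = √(1.04² + 2×9.81×1.14/1.5) = √15.99 ≈ 4.00 m/s.

v ≈ 4.00 m/s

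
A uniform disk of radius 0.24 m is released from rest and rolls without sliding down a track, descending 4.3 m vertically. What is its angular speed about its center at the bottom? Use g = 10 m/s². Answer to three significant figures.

ω ≈ 31.5 rad/s

For this body I = (1/2)MR², i.e. k = I/(MR²) = 0.5.
Pure rolling means v = ωR; then KE = ½Mv² + ½I(v/R)² = ½(1+k)Mv² = (3/4)Mv².
Energy conservation Mgh = ½(1+k)Mv² gives v = √(2gh/(1+k)) = √(2 × 10 × 4.3 / 1.5) = 7.572 m/s.
Then ω = v/R = 7.572 / 0.24 ≈ 31.5 rad/s.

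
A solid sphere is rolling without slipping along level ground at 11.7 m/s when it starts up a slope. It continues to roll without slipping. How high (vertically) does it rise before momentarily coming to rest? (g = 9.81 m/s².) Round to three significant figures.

h ≈ 9.77 m

For this body I = (2/5)MR², i.e. k = I/(MR²) = 0.4.
Pure rolling means v = ωR; then KE = ½Mv² + ½I(v/R)² = ½(1+k)Mv² = (7/10)Mv².
At the top the kinetic energy is zero, so (7/10)Mv₀² = Mgh.
Thus h = (1+k)v₀²/(2g) = 1.4 × 11.7² / (2 × 9.81) ≈ 9.77 m.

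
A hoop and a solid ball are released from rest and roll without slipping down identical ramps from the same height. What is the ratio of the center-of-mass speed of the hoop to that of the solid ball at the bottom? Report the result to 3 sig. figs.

v_ratio ≈ 0.837

Each satisfies Mgh = ½(1+k)Mv² with k = I/(MR²), so v ∝ 1/√(1+k).
For the hoop k = 1; for the solid ball k = 0.4.
v₁/v₂ = √((1+k₂)/(1+k₁)) = √(1.4/2) ≈ 0.837.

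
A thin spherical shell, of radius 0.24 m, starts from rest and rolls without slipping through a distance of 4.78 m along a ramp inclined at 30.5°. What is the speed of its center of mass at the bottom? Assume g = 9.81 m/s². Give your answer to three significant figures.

v ≈ 5.34 m/s

With I = (2/3)MR², the ratio k = I/(MR²) is 2/3.
The rolling condition ω = v/R makes the rotational term ½I(v/R)² = ½kMv², so KE_total = ½(1+k)Mv² = (5/6)Mv².
The vertical drop is h = L sinθ = 4.78 × sin30.5° = 2.426 m.
Energy conservation: Mgh = (5/6)Mv², so v = √(2gh/(1+k)) = √(2 × 9.81 × 2.426 / 1.667) ≈ 5.34 m/s.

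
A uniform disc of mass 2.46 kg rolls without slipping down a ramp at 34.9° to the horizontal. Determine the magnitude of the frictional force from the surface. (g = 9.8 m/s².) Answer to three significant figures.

For this body I = (1/2)MR², i.e. k = I/(MR²) = 0.5.
Translational: Mg sinθ − f = Ma. Rotational about the CM: fR = Iα = kMRa, so f = kMa.
Combining, a = g sinθ/(1+k) and f = kMa = kMg sinθ/(1+k).
f = 0.5 × 2.46 × 9.8 × sin34.9° / 1.5 ≈ 4.60 N.

f ≈ 4.60 N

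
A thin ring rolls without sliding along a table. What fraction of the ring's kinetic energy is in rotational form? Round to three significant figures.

fraction ≈ 0.500

For this body I = MR², i.e. k = I/(MR²) = 1.
With ω = v/R, KE_trans = ½Mv² and KE_rot = ½Iω² = ½kMv², so KE_total = ½(1+k)Mv².
The rotational fraction is therefore k/(1+k) = 1/2 ≈ 0.500.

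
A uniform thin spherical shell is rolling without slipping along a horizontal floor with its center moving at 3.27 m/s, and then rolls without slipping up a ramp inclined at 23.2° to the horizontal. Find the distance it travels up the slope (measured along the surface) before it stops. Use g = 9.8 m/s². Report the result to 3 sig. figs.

Here I = (2/3)MR², so the shape factor k = I/(MR²) = 2/3.
Pure rolling means v = ωR; then KE = ½Mv² + ½I(v/R)² = ½(1+k)Mv² = (5/6)Mv².
Setting this equal to Mgh gives the vertical rise h = (1+k)v₀²/(2g) = 1.667×3.27²/(2×9.8) = 0.9093 m.
Along the incline, d = h/sinθ = 0.9093/sin23.2° ≈ 2.31 m.

d ≈ 2.31 m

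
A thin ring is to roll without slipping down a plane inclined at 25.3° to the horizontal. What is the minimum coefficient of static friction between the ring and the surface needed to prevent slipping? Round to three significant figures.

With I = MR², the ratio k = I/(MR²) is 1.
Newton's second law down the slope: Mg sinθ − f = Ma. The torque equation fR = Iα (with α = a/R) gives f = kMa.
These give a = g sinθ/(1+k) and the required friction f = kMg sinθ/(1+k).
The normal force is N = Mg cosθ, so μ_min = f/N = k tanθ/(1+k).
μ_min = 1 × tan25.3° / 2 ≈ 0.236.

μ_min ≈ 0.236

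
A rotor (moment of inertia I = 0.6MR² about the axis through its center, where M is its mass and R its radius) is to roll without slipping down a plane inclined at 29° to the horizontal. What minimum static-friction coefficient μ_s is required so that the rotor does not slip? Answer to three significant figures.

The moment of inertia is 0.6MR², giving k ≡ I/(MR²) = 0.6.
Newton's second law down the slope: Mg sinθ − f = Ma. The torque equation fR = Iα (with α = a/R) gives f = kMa.
These give a = g sinθ/(1+k) and the required friction f = kMg sinθ/(1+k).
The normal force is N = Mg cosθ, so μ_min = f/N = k tanθ/(1+k).
μ_min = 0.6 × tan29° / 1.6 ≈ 0.208.

μ_min ≈ 0.208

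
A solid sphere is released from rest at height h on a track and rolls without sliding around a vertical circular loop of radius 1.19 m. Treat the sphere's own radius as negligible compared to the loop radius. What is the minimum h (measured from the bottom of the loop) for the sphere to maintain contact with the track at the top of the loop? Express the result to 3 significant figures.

h_min ≈ 3.21 m

With I = (2/5)MR², the ratio k = I/(MR²) is 0.4.
At the top, contact is just lost when gravity alone supplies the centripetal force: Mg = Mv_top²/r, i.e. v_top² = gr.
With ω = v/R, the kinetic energy at speed v is ½(1+k)Mv² = (7/10)Mv².
Energy conservation from release (height h) to the top (height 2r): Mgh = Mg(2r) + (7/10)M·gr.
Thus h_min = 2r + (1+k)r/2 = r(2 + 1.4/2) = 1.19 × 2.7 ≈ 3.21 m.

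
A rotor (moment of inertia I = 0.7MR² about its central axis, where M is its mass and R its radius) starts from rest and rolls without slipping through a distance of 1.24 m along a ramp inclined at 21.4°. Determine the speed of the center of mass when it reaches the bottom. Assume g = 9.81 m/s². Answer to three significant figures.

v ≈ 2.29 m/s

Here I = 0.7MR², so the shape factor k = I/(MR²) = 0.7.
Rolling without slipping gives ω = v/R, so the total kinetic energy is ½Mv² + ½Iω² = ½(1+k)Mv² = (17/20)Mv².
The vertical drop is h = L sinθ = 1.24 × sin21.4° = 0.4524 m.
Setting Mgh = (17/20)Mv² gives v = √(2gh/(1+k)) = √(2·9.81·0.4524/1.7) ≈ 2.29 m/s.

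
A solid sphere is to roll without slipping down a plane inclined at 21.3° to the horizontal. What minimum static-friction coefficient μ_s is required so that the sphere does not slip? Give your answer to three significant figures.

μ_min ≈ 0.111

For this body I = (2/5)MR², i.e. k = I/(MR²) = 0.4.
Along the incline Mg sinθ − f = Ma, and torque about the center fR = Iα = kMR²(a/R) gives f = kMa.
These give a = g sinθ/(1+k) and the required friction f = kMg sinθ/(1+k).
With N = Mg cosθ, the no-slip condition f ≤ μN gives μ_min = f/N = k tanθ/(1+k).
μ_min = 0.4 × tan21.3° / 1.4 ≈ 0.111.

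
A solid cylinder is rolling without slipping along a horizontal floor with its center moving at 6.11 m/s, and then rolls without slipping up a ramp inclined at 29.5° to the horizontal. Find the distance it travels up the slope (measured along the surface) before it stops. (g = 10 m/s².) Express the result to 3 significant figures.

d ≈ 5.69 m

The moment of inertia is (1/2)MR², giving k ≡ I/(MR²) = 0.5.
Rolling without slipping gives ω = v/R, so the total kinetic energy is ½Mv² + ½Iω² = ½(1+k)Mv² = (3/4)Mv².
Setting this equal to Mgh gives the vertical rise h = (1+k)v₀²/(2g) = 1.5×6.11²/(2×10) = 2.8 m.
The distance along the slope is d = h/sinθ = 2.8/sin29.5° ≈ 5.69 m.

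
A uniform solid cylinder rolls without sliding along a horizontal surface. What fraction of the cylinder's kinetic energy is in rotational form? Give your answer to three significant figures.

Here I = (1/2)MR², so the shape factor k = I/(MR²) = 0.5.
With ω = v/R, KE_trans = ½Mv² and KE_rot = ½Iω² = ½kMv², so KE_total = ½(1+k)Mv².
The rotational fraction is therefore k/(1+k) = 0.5/1.5 ≈ 0.333.

fraction ≈ 0.333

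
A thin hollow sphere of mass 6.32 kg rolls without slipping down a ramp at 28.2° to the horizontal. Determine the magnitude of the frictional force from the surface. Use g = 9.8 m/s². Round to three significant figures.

f ≈ 11.7 N

With I = (2/3)MR², the ratio k = I/(MR²) is 2/3.
Along the incline Mg sinθ − f = Ma, and torque about the center fR = Iα = kMR²(a/R) gives f = kMa.
Combining, a = g sinθ/(1+k) and f = kMa = kMg sinθ/(1+k).
f = (2/3) × 6.32 × 9.8 × sin28.2° / 1.667 ≈ 11.7 N.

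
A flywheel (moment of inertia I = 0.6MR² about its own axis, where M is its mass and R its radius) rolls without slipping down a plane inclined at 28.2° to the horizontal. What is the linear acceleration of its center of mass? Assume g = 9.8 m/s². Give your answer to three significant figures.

Here I = 0.6MR², so the shape factor k = I/(MR²) = 0.6.
Translational: Mg sinθ − f = Ma. Rotational about the CM: fR = Iα = kMRa, so f = kMa.
Eliminating f: Mg sinθ = (1+k)Ma, so a = g sinθ/(1+k) = 9.8 × sin28.2° / 1.6 ≈ 2.89 m/s².

a ≈ 2.89 m/s²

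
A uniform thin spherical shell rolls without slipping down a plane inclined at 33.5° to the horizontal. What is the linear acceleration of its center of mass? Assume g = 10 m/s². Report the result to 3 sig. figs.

The moment of inertia is (2/3)MR², giving k ≡ I/(MR²) = 2/3.
Along the incline Mg sinθ − f = Ma, and torque about the center fR = Iα = kMR²(a/R) gives f = kMa.
Eliminating f: Mg sinθ = (1+k)Ma, so a = g sinθ/(1+k) = 10 × sin33.5° / 1.667 ≈ 3.31 m/s².

a ≈ 3.31 m/s²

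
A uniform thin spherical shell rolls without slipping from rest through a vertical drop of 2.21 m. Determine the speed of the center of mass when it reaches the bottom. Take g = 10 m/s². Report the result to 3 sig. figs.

v ≈ 5.15 m/s

Here I = (2/3)MR², so the shape factor k = I/(MR²) = 2/3.
Since it rolls without slipping, ω = v/R and KE = ½Mv² + ½Iω² = ½(1+k)Mv² = (5/6)Mv².
Energy conservation: Mgh = (5/6)Mv², so v = √(2gh/(1+k)) = √(2 × 10 × 2.21 / 1.667) ≈ 5.15 m/s.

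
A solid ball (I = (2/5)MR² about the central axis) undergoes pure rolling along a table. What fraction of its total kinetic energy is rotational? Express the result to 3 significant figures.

fraction ≈ 0.286

With I = (2/5)MR², the ratio k = I/(MR²) is 0.4.
With ω = v/R, KE_trans = ½Mv² and KE_rot = ½Iω² = ½kMv², so KE_total = ½(1+k)Mv².
The rotational fraction is therefore k/(1+k) = 0.4/1.4 ≈ 0.286.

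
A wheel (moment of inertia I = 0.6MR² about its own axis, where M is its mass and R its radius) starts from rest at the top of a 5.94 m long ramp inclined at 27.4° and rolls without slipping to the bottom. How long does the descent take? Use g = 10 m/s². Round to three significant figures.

t ≈ 2.03 s

For this body I = 0.6MR², i.e. k = I/(MR²) = 0.6.
Newton's second law down the slope: Mg sinθ − f = Ma. The torque equation fR = Iα (with α = a/R) gives f = kMa.
Hence a = g sinθ/(1+k) = 10×sin27.4°/1.6 = 2.876 m/s².
With constant a from rest, t = √(2L/a) = √(2·5.94/2.876) ≈ 2.03 s.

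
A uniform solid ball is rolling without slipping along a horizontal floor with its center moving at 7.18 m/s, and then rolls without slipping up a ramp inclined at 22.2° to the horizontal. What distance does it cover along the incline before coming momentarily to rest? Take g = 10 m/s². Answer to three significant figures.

With I = (2/5)MR², the ratio k = I/(MR²) is 0.4.
The rolling condition ω = v/R makes the rotational term ½I(v/R)² = ½kMv², so KE_total = ½(1+k)Mv² = (7/10)Mv².
Setting this equal to Mgh gives the vertical rise h = (1+k)v₀²/(2g) = 1.4×7.18²/(2×10) = 3.609 m.
Along the incline, d = h/sinθ = 3.609/sin22.2° ≈ 9.55 m.

d ≈ 9.55 m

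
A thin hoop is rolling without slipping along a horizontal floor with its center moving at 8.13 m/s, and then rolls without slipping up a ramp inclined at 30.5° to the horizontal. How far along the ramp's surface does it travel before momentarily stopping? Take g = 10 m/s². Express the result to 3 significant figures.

d ≈ 13.0 m

Here I = MR², so the shape factor k = I/(MR²) = 1.
Pure rolling means v = ωR; then KE = ½Mv² + ½I(v/R)² = ½(1+k)Mv² = Mv².
Setting this equal to Mgh gives the vertical rise h = (1+k)v₀²/(2g) = 2×8.13²/(2×10) = 6.61 m.
The distance along the slope is d = h/sinθ = 6.61/sin30.5° ≈ 13.0 m.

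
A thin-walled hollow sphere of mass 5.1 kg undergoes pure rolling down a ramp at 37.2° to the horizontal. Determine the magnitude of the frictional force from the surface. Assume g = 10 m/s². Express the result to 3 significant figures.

With I = (2/3)MR², the ratio k = I/(MR²) is 2/3.
Translational: Mg sinθ − f = Ma. Rotational about the CM: fR = Iα = kMRa, so f = kMa.
Combining, a = g sinθ/(1+k) and f = kMa = kMg sinθ/(1+k).
f = (2/3) × 5.1 × 10 × sin37.2° / 1.667 ≈ 12.3 N.

f ≈ 12.3 N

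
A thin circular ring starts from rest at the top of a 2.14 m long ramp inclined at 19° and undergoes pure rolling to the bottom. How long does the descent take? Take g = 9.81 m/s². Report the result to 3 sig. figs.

t ≈ 1.64 s

The moment of inertia is MR², giving k ≡ I/(MR²) = 1.
Along the incline Mg sinθ − f = Ma, and torque about the center fR = Iα = kMR²(a/R) gives f = kMa.
Hence a = g sinθ/(1+k) = 9.81×sin19°/2 = 1.597 m/s².
With constant a from rest, t = √(2L/a) = √(2·2.14/1.597) ≈ 1.64 s.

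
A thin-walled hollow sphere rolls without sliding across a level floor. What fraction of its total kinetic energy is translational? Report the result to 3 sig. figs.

fraction ≈ 0.600

The moment of inertia is (2/3)MR², giving k ≡ I/(MR²) = 2/3.
With ω = v/R, KE_trans = ½Mv² and KE_rot = ½Iω² = ½kMv², so KE_total = ½(1+k)Mv².
The translational fraction is therefore 1/(1+k) = 1/1.667 ≈ 0.600.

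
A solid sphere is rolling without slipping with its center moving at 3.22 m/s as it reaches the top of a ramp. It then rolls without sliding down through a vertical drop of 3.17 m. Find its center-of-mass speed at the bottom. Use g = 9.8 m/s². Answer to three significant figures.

v ≈ 7.40 m/s

The moment of inertia is (2/5)MR², giving k ≡ I/(MR²) = 0.4.
Rolling without slipping gives ω = v/R, so the total kinetic energy is ½Mv² + ½Iω² = ½(1+k)Mv² = (7/10)Mv².
Conserving energy between top and bottom: (7/10)Mv² = (7/10)Mv₀² + Mgh, hence v² = v₀² + 2gh/(1+k).
v = √(3.22² + 2×9.8×3.17/1.4) = √54.75 ≈ 7.40 m/s.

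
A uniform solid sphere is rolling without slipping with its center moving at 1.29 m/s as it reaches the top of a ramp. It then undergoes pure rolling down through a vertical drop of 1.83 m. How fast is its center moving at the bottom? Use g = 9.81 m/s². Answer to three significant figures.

v ≈ 5.23 m/s

For this body I = (2/5)MR², i.e. k = I/(MR²) = 0.4.
Pure rolling means v = ωR; then KE = ½Mv² + ½I(v/R)² = ½(1+k)Mv² = (7/10)Mv².
Energy conservation: (7/10)Mv₀² + Mgh = (7/10)Mv², so v² = v₀² + 2gh/(1+k).
v = √(1.29² + 2×9.81×1.83/1.4) = √27.31 ≈ 5.23 m/s.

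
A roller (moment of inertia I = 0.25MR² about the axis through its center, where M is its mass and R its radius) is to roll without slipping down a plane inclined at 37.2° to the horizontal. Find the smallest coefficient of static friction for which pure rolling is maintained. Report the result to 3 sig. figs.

With I = 0.25MR², the ratio k = I/(MR²) is 0.25.
Translational: Mg sinθ − f = Ma. Rotational about the CM: fR = Iα = kMRa, so f = kMa.
These give a = g sinθ/(1+k) and the required friction f = kMg sinθ/(1+k).
With N = Mg cosθ, the no-slip condition f ≤ μN gives μ_min = f/N = k tanθ/(1+k).
μ_min = 0.25 × tan37.2° / 1.25 ≈ 0.152.

μ_min ≈ 0.152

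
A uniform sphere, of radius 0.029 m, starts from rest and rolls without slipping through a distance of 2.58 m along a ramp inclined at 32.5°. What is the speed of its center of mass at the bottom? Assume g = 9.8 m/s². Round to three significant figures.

With I = (2/5)MR², the ratio k = I/(MR²) is 0.4.
Pure rolling means v = ωR; then KE = ½Mv² + ½I(v/R)² = ½(1+k)Mv² = (7/10)Mv².
The vertical drop is h = L sinθ = 2.58 × sin32.5° = 1.386 m.
Setting Mgh = (7/10)Mv² gives v = √(2gh/(1+k)) = √(2·9.8·1.386/1.4) ≈ 4.41 m/s.

v ≈ 4.41 m/s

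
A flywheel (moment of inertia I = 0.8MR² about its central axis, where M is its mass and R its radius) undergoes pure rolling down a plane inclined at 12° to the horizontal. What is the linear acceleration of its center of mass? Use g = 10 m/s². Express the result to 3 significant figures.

a ≈ 1.16 m/s²

The moment of inertia is 0.8MR², giving k ≡ I/(MR²) = 0.8.
Translational: Mg sinθ − f = Ma. Rotational about the CM: fR = Iα = kMRa, so f = kMa.
Eliminating f: Mg sinθ = (1+k)Ma, so a = g sinθ/(1+k) = 10 × sin12° / 1.8 ≈ 1.16 m/s².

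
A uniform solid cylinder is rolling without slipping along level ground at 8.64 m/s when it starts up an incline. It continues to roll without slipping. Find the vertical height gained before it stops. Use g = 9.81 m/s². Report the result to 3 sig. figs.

Here I = (1/2)MR², so the shape factor k = I/(MR²) = 0.5.
Since it rolls without slipping, ω = v/R and KE = ½Mv² + ½Iω² = ½(1+k)Mv² = (3/4)Mv².
At the top the kinetic energy is zero, so (3/4)Mv₀² = Mgh.
Thus h = (1+k)v₀²/(2g) = 1.5 × 8.64² / (2 × 9.81) ≈ 5.71 m.

h ≈ 5.71 m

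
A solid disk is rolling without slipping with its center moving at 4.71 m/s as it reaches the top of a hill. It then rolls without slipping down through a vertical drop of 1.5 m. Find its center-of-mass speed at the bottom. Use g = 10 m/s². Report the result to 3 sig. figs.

For this body I = (1/2)MR², i.e. k = I/(MR²) = 0.5.
Pure rolling means v = ωR; then KE = ½Mv² + ½I(v/R)² = ½(1+k)Mv² = (3/4)Mv².
Conserving energy between top and bottom: (3/4)Mv² = (3/4)Mv₀² + Mgh, hence v² = v₀² + 2gh/(1+k).
v = √(4.71² + 2×10×1.5/1.5) = √42.18 ≈ 6.49 m/s.

v ≈ 6.49 m/s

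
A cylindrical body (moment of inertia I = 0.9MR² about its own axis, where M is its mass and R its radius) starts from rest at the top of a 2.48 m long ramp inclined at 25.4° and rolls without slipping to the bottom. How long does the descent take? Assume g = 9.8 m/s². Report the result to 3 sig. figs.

t ≈ 1.50 s

Here I = 0.9MR², so the shape factor k = I/(MR²) = 0.9.
Translational: Mg sinθ − f = Ma. Rotational about the CM: fR = Iα = kMRa, so f = kMa.
Hence a = g sinθ/(1+k) = 9.8×sin25.4°/1.9 = 2.212 m/s².
With constant a from rest, t = √(2L/a) = √(2·2.48/2.212) ≈ 1.50 s.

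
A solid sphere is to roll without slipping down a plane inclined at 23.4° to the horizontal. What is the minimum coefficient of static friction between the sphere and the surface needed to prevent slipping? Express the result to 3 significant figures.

For this body I = (2/5)MR², i.e. k = I/(MR²) = 0.4.
Newton's second law down the slope: Mg sinθ − f = Ma. The torque equation fR = Iα (with α = a/R) gives f = kMa.
These give a = g sinθ/(1+k) and the required friction f = kMg sinθ/(1+k).
With N = Mg cosθ, the no-slip condition f ≤ μN gives μ_min = f/N = k tanθ/(1+k).
μ_min = 0.4 × tan23.4° / 1.4 ≈ 0.124.

μ_min ≈ 0.124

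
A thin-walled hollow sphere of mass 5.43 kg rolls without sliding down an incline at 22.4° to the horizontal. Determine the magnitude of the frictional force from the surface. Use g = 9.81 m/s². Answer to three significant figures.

f ≈ 8.12 N

For this body I = (2/3)MR², i.e. k = I/(MR²) = 2/3.
Newton's second law down the slope: Mg sinθ − f = Ma. The torque equation fR = Iα (with α = a/R) gives f = kMa.
Combining, a = g sinθ/(1+k) and f = kMa = kMg sinθ/(1+k).
f = (2/3) × 5.43 × 9.81 × sin22.4° / 1.667 ≈ 8.12 N.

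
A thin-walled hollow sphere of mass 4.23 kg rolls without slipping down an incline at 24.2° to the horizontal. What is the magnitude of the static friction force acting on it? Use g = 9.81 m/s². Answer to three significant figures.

f ≈ 6.80 N

The moment of inertia is (2/3)MR², giving k ≡ I/(MR²) = 2/3.
Newton's second law down the slope: Mg sinθ − f = Ma. The torque equation fR = Iα (with α = a/R) gives f = kMa.
Combining, a = g sinθ/(1+k) and f = kMa = kMg sinθ/(1+k).
f = (2/3) × 4.23 × 9.81 × sin24.2° / 1.667 ≈ 6.80 N.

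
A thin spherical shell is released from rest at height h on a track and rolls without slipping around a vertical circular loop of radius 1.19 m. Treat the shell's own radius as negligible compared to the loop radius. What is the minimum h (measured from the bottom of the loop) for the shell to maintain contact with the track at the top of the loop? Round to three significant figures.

h_min ≈ 3.37 m

Here I = (2/3)MR², so the shape factor k = I/(MR²) = 2/3.
At the top, contact is just lost when gravity alone supplies the centripetal force: Mg = Mv_top²/r, i.e. v_top² = gr.
With ω = v/R, the kinetic energy at speed v is ½(1+k)Mv² = (5/6)Mv².
Energy conservation from release (height h) to the top (height 2r): Mgh = Mg(2r) + (5/6)M·gr.
Thus h_min = 2r + (1+k)r/2 = r(2 + 1.667/2) = 1.19 × 2.833 ≈ 3.37 m.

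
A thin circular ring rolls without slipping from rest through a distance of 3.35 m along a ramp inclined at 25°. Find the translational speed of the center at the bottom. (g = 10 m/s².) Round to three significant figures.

v ≈ 3.76 m/s

The moment of inertia is MR², giving k ≡ I/(MR²) = 1.
Rolling without slipping gives ω = v/R, so the total kinetic energy is ½Mv² + ½Iω² = ½(1+k)Mv² = Mv².
The vertical drop is h = L sinθ = 3.35 × sin25° = 1.416 m.
Energy conservation: Mgh = Mv², so v = √(2gh/(1+k)) = √(2 × 10 × 1.416 / 2) ≈ 3.76 m/s.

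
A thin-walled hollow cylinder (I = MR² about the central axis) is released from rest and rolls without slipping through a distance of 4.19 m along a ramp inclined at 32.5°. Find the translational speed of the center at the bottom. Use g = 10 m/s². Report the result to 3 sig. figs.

v ≈ 4.74 m/s

For this body I = MR², i.e. k = I/(MR²) = 1.
Pure rolling means v = ωR; then KE = ½Mv² + ½I(v/R)² = ½(1+k)Mv² = Mv².
The vertical drop is h = L sinθ = 4.19 × sin32.5° = 2.251 m.
Setting Mgh = Mv² gives v = √(2gh/(1+k)) = √(2·10·2.251/2) ≈ 4.74 m/s.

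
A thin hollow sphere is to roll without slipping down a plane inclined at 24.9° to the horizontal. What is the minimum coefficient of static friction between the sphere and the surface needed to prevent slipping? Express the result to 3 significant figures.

μ_min ≈ 0.186

With I = (2/3)MR², the ratio k = I/(MR²) is 2/3.
Newton's second law down the slope: Mg sinθ − f = Ma. The torque equation fR = Iα (with α = a/R) gives f = kMa.
These give a = g sinθ/(1+k) and the required friction f = kMg sinθ/(1+k).
The normal force is N = Mg cosθ, so μ_min = f/N = k tanθ/(1+k).
μ_min = (2/3) × tan24.9° / 1.667 ≈ 0.186.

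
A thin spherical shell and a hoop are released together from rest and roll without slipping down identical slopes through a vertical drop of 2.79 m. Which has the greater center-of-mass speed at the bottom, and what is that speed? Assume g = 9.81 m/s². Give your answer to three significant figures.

For rolling without slipping, Mgh = ½(1+k)Mv² where k = I/(MR²), so v = √(2gh/(1+k)).
Thin spherical shell: k = 2/3, giving v = √(2×9.81×2.79/1.667) = 5.731 m/s.
Hoop: k = 1, giving v = √(2×9.81×2.79/2) = 5.232 m/s.
The smaller k wins: the thin spherical shell, at ≈ 5.73 m/s.

the thin spherical shell, at v ≈ 5.73 m/s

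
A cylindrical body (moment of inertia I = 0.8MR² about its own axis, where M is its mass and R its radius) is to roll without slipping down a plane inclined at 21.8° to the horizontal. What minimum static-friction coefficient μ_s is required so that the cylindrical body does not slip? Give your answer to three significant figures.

For this body I = 0.8MR², i.e. k = I/(MR²) = 0.8.
Translational: Mg sinθ − f = Ma. Rotational about the CM: fR = Iα = kMRa, so f = kMa.
These give a = g sinθ/(1+k) and the required friction f = kMg sinθ/(1+k).
The normal force is N = Mg cosθ, so μ_min = f/N = k tanθ/(1+k).
μ_min = 0.8 × tan21.8° / 1.8 ≈ 0.178.

μ_min ≈ 0.178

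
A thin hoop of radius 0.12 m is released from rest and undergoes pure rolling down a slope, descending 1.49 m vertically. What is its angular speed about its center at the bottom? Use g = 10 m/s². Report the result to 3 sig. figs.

Here I = MR², so the shape factor k = I/(MR²) = 1.
Since it rolls without slipping, ω = v/R and KE = ½Mv² + ½Iω² = ½(1+k)Mv² = Mv².
Energy conservation Mgh = ½(1+k)Mv² gives v = √(2gh/(1+k)) = √(2 × 10 × 1.49 / 2) = 3.86 m/s.
Then ω = v/R = 3.86 / 0.12 ≈ 32.2 rad/s.

ω ≈ 32.2 rad/s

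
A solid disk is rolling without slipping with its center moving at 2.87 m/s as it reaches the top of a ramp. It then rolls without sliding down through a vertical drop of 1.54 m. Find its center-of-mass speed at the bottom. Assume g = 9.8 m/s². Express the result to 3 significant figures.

The moment of inertia is (1/2)MR², giving k ≡ I/(MR²) = 0.5.
Pure rolling means v = ωR; then KE = ½Mv² + ½I(v/R)² = ½(1+k)Mv² = (3/4)Mv².
Conserving energy between top and bottom: (3/4)Mv² = (3/4)Mv₀² + Mgh, hence v² = v₀² + 2gh/(1+k).
v = √(2.87² + 2×9.8×1.54/1.5) = √28.36 ≈ 5.33 m/s.

v ≈ 5.33 m/s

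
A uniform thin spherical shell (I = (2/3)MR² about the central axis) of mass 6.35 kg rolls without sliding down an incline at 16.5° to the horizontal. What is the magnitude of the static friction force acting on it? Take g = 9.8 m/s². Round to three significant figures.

f ≈ 7.07 N

For this body I = (2/3)MR², i.e. k = I/(MR²) = 2/3.
Newton's second law down the slope: Mg sinθ − f = Ma. The torque equation fR = Iα (with α = a/R) gives f = kMa.
Combining, a = g sinθ/(1+k) and f = kMa = kMg sinθ/(1+k).
f = (2/3) × 6.35 × 9.8 × sin16.5° / 1.667 ≈ 7.07 N.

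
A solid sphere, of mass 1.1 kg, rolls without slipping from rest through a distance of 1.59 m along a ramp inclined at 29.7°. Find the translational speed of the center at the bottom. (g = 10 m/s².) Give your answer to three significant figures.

Here I = (2/5)MR², so the shape factor k = I/(MR²) = 0.4.
The rolling condition ω = v/R makes the rotational term ½I(v/R)² = ½kMv², so KE_total = ½(1+k)Mv² = (7/10)Mv².
The vertical drop is h = L sinθ = 1.59 × sin29.7° = 0.7878 m.
Setting Mgh = (7/10)Mv² gives v = √(2gh/(1+k)) = √(2·10·0.7878/1.4) ≈ 3.35 m/s.

v ≈ 3.35 m/s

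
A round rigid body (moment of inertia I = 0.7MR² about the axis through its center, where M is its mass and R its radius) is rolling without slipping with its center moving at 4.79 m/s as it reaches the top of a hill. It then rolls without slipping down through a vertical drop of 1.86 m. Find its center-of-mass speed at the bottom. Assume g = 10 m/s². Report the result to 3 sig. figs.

v ≈ 6.70 m/s

Here I = 0.7MR², so the shape factor k = I/(MR²) = 0.7.
Pure rolling means v = ωR; then KE = ½Mv² + ½I(v/R)² = ½(1+k)Mv² = (17/20)Mv².
Conserving energy between top and bottom: (17/20)Mv² = (17/20)Mv₀² + Mgh, hence v² = v₀² + 2gh/(1+k).
v = √(4.79² + 2×10×1.86/1.7) = √44.83 ≈ 6.70 m/s.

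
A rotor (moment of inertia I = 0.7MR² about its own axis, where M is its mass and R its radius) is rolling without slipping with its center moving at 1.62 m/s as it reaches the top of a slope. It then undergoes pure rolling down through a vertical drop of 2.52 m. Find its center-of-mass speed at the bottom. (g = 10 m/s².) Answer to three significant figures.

v ≈ 5.68 m/s

The moment of inertia is 0.7MR², giving k ≡ I/(MR²) = 0.7.
Pure rolling means v = ωR; then KE = ½Mv² + ½I(v/R)² = ½(1+k)Mv² = (17/20)Mv².
Energy conservation: (17/20)Mv₀² + Mgh = (17/20)Mv², so v² = v₀² + 2gh/(1+k).
v = √(1.62² + 2×10×2.52/1.7) = √32.27 ≈ 5.68 m/s.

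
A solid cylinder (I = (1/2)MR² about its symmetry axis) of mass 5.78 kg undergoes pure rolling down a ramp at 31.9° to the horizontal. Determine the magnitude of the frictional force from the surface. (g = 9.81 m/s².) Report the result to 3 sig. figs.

f ≈ 9.99 N

For this body I = (1/2)MR², i.e. k = I/(MR²) = 0.5.
Newton's second law down the slope: Mg sinθ − f = Ma. The torque equation fR = Iα (with α = a/R) gives f = kMa.
Combining, a = g sinθ/(1+k) and f = kMa = kMg sinθ/(1+k).
f = 0.5 × 5.78 × 9.81 × sin31.9° / 1.5 ≈ 9.99 N.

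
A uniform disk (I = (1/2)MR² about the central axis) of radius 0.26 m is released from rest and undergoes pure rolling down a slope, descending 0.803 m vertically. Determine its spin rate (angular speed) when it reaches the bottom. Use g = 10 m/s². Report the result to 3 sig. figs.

For this body I = (1/2)MR², i.e. k = I/(MR²) = 0.5.
Rolling without slipping gives ω = v/R, so the total kinetic energy is ½Mv² + ½Iω² = ½(1+k)Mv² = (3/4)Mv².
Energy conservation Mgh = ½(1+k)Mv² gives v = √(2gh/(1+k)) = √(2 × 10 × 0.803 / 1.5) = 3.272 m/s.
The angular speed follows from ω = v/R = 3.272/0.26 ≈ 12.6 rad/s.

ω ≈ 12.6 rad/s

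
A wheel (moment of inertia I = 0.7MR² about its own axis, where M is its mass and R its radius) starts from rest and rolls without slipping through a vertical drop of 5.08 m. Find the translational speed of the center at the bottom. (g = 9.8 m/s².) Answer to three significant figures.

Here I = 0.7MR², so the shape factor k = I/(MR²) = 0.7.
The rolling condition ω = v/R makes the rotational term ½I(v/R)² = ½kMv², so KE_total = ½(1+k)Mv² = (17/20)Mv².
Setting Mgh = (17/20)Mv² gives v = √(2gh/(1+k)) = √(2·9.8·5.08/1.7) ≈ 7.65 m/s.

v ≈ 7.65 m/s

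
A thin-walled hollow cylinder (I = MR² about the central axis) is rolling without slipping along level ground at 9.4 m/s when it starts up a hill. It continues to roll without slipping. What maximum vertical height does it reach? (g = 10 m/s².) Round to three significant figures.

h ≈ 8.84 m

Here I = MR², so the shape factor k = I/(MR²) = 1.
Pure rolling means v = ωR; then KE = ½Mv² + ½I(v/R)² = ½(1+k)Mv² = Mv².
All of this converts to potential energy at the highest point: Mv₀² = Mgh.
Thus h = (1+k)v₀²/(2g) = 2 × 9.4² / (2 × 10) ≈ 8.84 m.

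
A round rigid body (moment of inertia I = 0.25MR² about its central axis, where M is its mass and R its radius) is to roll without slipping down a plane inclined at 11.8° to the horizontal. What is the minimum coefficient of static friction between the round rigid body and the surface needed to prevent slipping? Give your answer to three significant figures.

With I = 0.25MR², the ratio k = I/(MR²) is 0.25.
Along the incline Mg sinθ − f = Ma, and torque about the center fR = Iα = kMR²(a/R) gives f = kMa.
These give a = g sinθ/(1+k) and the required friction f = kMg sinθ/(1+k).
The normal force is N = Mg cosθ, so μ_min = f/N = k tanθ/(1+k).
μ_min = 0.25 × tan11.8° / 1.25 ≈ 0.0418.

μ_min ≈ 0.0418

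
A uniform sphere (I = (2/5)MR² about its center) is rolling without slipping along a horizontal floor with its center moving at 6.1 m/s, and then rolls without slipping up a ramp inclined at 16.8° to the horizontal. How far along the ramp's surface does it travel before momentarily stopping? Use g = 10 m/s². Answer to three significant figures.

d ≈ 9.01 m

For this body I = (2/5)MR², i.e. k = I/(MR²) = 0.4.
Pure rolling means v = ωR; then KE = ½Mv² + ½I(v/R)² = ½(1+k)Mv² = (7/10)Mv².
Setting this equal to Mgh gives the vertical rise h = (1+k)v₀²/(2g) = 1.4×6.1²/(2×10) = 2.605 m.
Along the incline, d = h/sinθ = 2.605/sin16.8° ≈ 9.01 m.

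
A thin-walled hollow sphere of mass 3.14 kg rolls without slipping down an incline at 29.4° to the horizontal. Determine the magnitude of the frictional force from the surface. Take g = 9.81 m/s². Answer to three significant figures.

f ≈ 6.05 N

With I = (2/3)MR², the ratio k = I/(MR²) is 2/3.
Translational: Mg sinθ − f = Ma. Rotational about the CM: fR = Iα = kMRa, so f = kMa.
Combining, a = g sinθ/(1+k) and f = kMa = kMg sinθ/(1+k).
f = (2/3) × 3.14 × 9.81 × sin29.4° / 1.667 ≈ 6.05 N.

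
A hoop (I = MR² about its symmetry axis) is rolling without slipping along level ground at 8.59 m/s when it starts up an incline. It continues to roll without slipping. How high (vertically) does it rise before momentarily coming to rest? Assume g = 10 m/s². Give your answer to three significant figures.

h ≈ 7.38 m

The moment of inertia is MR², giving k ≡ I/(MR²) = 1.
Pure rolling means v = ωR; then KE = ½Mv² + ½I(v/R)² = ½(1+k)Mv² = Mv².
All of this converts to potential energy at the highest point: Mv₀² = Mgh.
Thus h = (1+k)v₀²/(2g) = 2 × 8.59² / (2 × 10) ≈ 7.38 m.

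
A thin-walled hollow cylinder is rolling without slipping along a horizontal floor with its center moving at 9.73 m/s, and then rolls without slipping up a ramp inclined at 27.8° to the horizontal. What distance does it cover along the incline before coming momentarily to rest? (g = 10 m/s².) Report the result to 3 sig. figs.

d ≈ 20.3 m

For this body I = MR², i.e. k = I/(MR²) = 1.
The rolling condition ω = v/R makes the rotational term ½I(v/R)² = ½kMv², so KE_total = ½(1+k)Mv² = Mv².
Setting this equal to Mgh gives the vertical rise h = (1+k)v₀²/(2g) = 2×9.73²/(2×10) = 9.467 m.
Along the incline, d = h/sinθ = 9.467/sin27.8° ≈ 20.3 m.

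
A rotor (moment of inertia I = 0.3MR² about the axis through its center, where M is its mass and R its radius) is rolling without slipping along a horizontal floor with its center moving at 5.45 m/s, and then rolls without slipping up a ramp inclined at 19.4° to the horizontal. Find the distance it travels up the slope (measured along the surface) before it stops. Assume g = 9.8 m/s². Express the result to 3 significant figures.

With I = 0.3MR², the ratio k = I/(MR²) is 0.3.
The rolling condition ω = v/R makes the rotational term ½I(v/R)² = ½kMv², so KE_total = ½(1+k)Mv² = (13/20)Mv².
Setting this equal to Mgh gives the vertical rise h = (1+k)v₀²/(2g) = 1.3×5.45²/(2×9.8) = 1.97 m.
The distance along the slope is d = h/sinθ = 1.97/sin19.4° ≈ 5.93 m.

d ≈ 5.93 m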